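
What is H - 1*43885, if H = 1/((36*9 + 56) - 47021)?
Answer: -2046840286/46641 ≈ -43885.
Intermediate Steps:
H = -1/46641 (H = 1/((324 + 56) - 47021) = 1/(380 - 47021) = 1/(-46641) = -1/46641 ≈ -2.1440e-5)
H - 1*43885 = -1/46641 - 1*43885 = -1/46641 - 43885 = -2046840286/46641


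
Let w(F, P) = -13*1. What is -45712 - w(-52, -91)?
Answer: -45699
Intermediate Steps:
w(F, P) = -13
-45712 - w(-52, -91) = -45712 - 1*(-13) = -45712 + 13 = -45699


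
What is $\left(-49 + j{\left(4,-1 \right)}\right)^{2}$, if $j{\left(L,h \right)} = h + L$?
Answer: $2116$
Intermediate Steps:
$j{\left(L,h \right)} = L + h$
$\left(-49 + j{\left(4,-1 \right)}\right)^{2} = \left(-49 + \left(4 - 1\right)\right)^{2} = \left(-49 + 3\right)^{2} = \left(-46\right)^{2} = 2116$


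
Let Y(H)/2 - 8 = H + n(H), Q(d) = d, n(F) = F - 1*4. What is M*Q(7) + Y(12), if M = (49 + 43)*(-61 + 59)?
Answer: -1232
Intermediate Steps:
n(F) = -4 + F (n(F) = F - 4 = -4 + F)
M = -184 (M = 92*(-2) = -184)
Y(H) = 8 + 4*H (Y(H) = 16 + 2*(H + (-4 + H)) = 16 + 2*(-4 + 2*H) = 16 + (-8 + 4*H) = 8 + 4*H)
M*Q(7) + Y(12) = -184*7 + (8 + 4*12) = -1288 + (8 + 48) = -1288 + 56 = -1232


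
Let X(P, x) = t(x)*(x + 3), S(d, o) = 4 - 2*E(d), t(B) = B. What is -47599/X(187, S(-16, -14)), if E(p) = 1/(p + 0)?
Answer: -3046336/1881 ≈ -1619.5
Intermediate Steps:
E(p) = 1/p
S(d, o) = 4 - 2/d
X(P, x) = x*(3 + x) (X(P, x) = x*(x + 3) = x*(3 + x))
-47599/X(187, S(-16, -14)) = -47599*1/((3 + (4 - 2/(-16)))*(4 - 2/(-16))) = -47599*1/((3 + (4 - 2*(-1/16)))*(4 - 2*(-1/16))) = -47599*1/((3 + (4 + ⅛))*(4 + ⅛)) = -47599*8/(33*(3 + 33/8)) = -47599/((33/8)*(57/8)) = -47599/1881/64 = -47599*64/1881 = -3046336/1881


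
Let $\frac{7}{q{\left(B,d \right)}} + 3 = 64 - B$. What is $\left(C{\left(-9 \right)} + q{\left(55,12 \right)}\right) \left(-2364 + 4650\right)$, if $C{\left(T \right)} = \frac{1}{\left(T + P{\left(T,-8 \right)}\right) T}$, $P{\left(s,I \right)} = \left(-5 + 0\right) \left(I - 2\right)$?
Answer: $\frac{109093}{41} \approx 2660.8$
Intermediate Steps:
$P{\left(s,I \right)} = 10 - 5 I$ ($P{\left(s,I \right)} = - 5 \left(-2 + I\right) = 10 - 5 I$)
$q{\left(B,d \right)} = \frac{7}{61 - B}$ ($q{\left(B,d \right)} = \frac{7}{-3 - \left(-64 + B\right)} = \frac{7}{61 - B}$)
$C{\left(T \right)} = \frac{1}{T \left(50 + T\right)}$ ($C{\left(T \right)} = \frac{1}{\left(T + \left(10 - -40\right)\right) T} = \frac{1}{\left(T + \left(10 + 40\right)\right) T} = \frac{1}{\left(T + 50\right) T} = \frac{1}{\left(50 + T\right) T} = \frac{1}{T \left(50 + T\right)}$)
$\left(C{\left(-9 \right)} + q{\left(55,12 \right)}\right) \left(-2364 + 4650\right) = \left(\frac{1}{\left(-9\right) \left(50 - 9\right)} - \frac{7}{-61 + 55}\right) \left(-2364 + 4650\right) = \left(- \frac{1}{9 \cdot 41} - \frac{7}{-6}\right) 2286 = \left(\left(- \frac{1}{9}\right) \frac{1}{41} - - \frac{7}{6}\right) 2286 = \left(- \frac{1}{369} + \frac{7}{6}\right) 2286 = \frac{859}{738} \cdot 2286 = \frac{109093}{41}$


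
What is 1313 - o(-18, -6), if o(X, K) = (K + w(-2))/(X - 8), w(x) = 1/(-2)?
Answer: 5251/4 ≈ 1312.8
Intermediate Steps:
w(x) = -½
o(X, K) = (-½ + K)/(-8 + X) (o(X, K) = (K - ½)/(X - 8) = (-½ + K)/(-8 + X))
1313 - o(-18, -6) = 1313 - (-½ - 6)/(-8 - 18) = 1313 - (-13)/((-26)*2) = 1313 - (-1)*(-13)/(26*2) = 1313 - 1*¼ = 1313 - ¼ = 5251/4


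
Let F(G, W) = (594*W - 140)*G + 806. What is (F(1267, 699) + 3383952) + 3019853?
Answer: 532293233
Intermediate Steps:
F(G, W) = 806 + G*(-140 + 594*W) (F(G, W) = (-140 + 594*W)*G + 806 = G*(-140 + 594*W) + 806 = 806 + G*(-140 + 594*W))
(F(1267, 699) + 3383952) + 3019853 = ((806 - 140*1267 + 594*1267*699) + 3383952) + 3019853 = ((806 - 177380 + 526066002) + 3383952) + 3019853 = (525889428 + 3383952) + 3019853 = 529273380 + 3019853 = 532293233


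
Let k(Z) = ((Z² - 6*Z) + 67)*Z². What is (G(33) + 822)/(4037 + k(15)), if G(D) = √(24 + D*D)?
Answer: 822/49487 + √1113/49487 ≈ 0.017285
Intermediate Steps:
k(Z) = Z²*(67 + Z² - 6*Z) (k(Z) = (67 + Z² - 6*Z)*Z² = Z²*(67 + Z² - 6*Z))
G(D) = √(24 + D²)
(G(33) + 822)/(4037 + k(15)) = (√(24 + 33²) + 822)/(4037 + 15²*(67 + 15² - 6*15)) = (√(24 + 1089) + 822)/(4037 + 225*(67 + 225 - 90)) = (√1113 + 822)/(4037 + 225*202) = (822 + √1113)/(4037 + 45450) = (822 + √1113)/49487 = (822 + √1113)*(1/49487) = 822/49487 + √1113/49487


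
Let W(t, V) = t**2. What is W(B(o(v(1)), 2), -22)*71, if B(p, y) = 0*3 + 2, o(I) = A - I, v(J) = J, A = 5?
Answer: 284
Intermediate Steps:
o(I) = 5 - I
B(p, y) = 2 (B(p, y) = 0 + 2 = 2)
W(B(o(v(1)), 2), -22)*71 = 2**2*71 = 4*71 = 284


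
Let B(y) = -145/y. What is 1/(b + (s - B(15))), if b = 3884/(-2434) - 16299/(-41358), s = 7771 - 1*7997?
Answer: -50332686/10949119091 ≈ -0.0045970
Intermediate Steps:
s = -226 (s = 7771 - 7997 = -226)
b = -20160451/16777562 (b = 3884*(-1/2434) - 16299*(-1/41358) = -1942/1217 + 5433/13786 = -20160451/16777562 ≈ -1.2016)
1/(b + (s - B(15))) = 1/(-20160451/16777562 + (-226 - (-145)/15)) = 1/(-20160451/16777562 + (-226 - 1*(-29/3))) = 1/(-20160451/16777562 + (-226 + 29/3)) = 1/(-20160451/16777562 - 649/3) = 1/(-10949119091/50332686) = -50332686/10949119091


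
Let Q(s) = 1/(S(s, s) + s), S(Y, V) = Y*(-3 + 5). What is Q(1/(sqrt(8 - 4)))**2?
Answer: 4/9 ≈ 0.44444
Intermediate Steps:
S(Y, V) = 2*Y (S(Y, V) = Y*2 = 2*Y)
Q(s) = 1/(3*s) (Q(s) = 1/(2*s + s) = 1/(3*s))
Q(1/(sqrt(8 - 4)))**2 = (1/(3*(1/(sqrt(8 - 4)))))**2 = (1/(3*(1/(sqrt(4)))))**2 = (1/(3*(1/2)))**2 = ((1/3)*2)**2 = (2/3)**2 = 4/9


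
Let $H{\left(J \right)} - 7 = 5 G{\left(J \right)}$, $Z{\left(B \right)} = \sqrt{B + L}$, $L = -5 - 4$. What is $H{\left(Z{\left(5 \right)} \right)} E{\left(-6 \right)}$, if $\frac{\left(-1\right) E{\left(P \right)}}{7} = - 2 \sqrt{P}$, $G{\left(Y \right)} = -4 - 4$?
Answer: $- 462 i \sqrt{6} \approx - 1131.7 i$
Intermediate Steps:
$G{\left(Y \right)} = -8$ ($G{\left(Y \right)} = -4 - 4 = -8$)
$L = -9$
$Z{\left(B \right)} = \sqrt{-9 + B}$ ($Z{\left(B \right)} = \sqrt{B - 9} = \sqrt{-9 + B}$)
$H{\left(J \right)} = -33$ ($H{\left(J \right)} = 7 + 5 \left(-8\right) = 7 - 40 = -33$)
$E{\left(P \right)} = 14 \sqrt{P}$ ($E{\left(P \right)} = - 7 \left(- 2 \sqrt{P}\right) = 14 \sqrt{P}$)
$H{\left(Z{\left(5 \right)} \right)} E{\left(-6 \right)} = - 33 \cdot 14 \sqrt{-6} = - 33 \cdot 14 i \sqrt{6} = - 462 i \sqrt{6}$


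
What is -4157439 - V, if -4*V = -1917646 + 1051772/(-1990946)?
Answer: -4615859609258/995473 ≈ -4.6368e+6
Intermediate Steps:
V = 477241335611/995473 (V = -(-1917646 + 1051772/(-1990946))/4 = -(-1917646 + 1051772*(-1/1990946))/4 = -(-1917646 - 525886/995473)/4 = -¼*(-1908965342444/995473) = 477241335611/995473 ≈ 4.7941e+5)
-4157439 - V = -4157439 - 1*477241335611/995473 = -4157439 - 477241335611/995473 = -4615859609258/995473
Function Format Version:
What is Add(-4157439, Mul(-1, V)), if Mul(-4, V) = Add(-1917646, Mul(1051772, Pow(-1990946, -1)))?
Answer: Rational(-4615859609258, 995473) ≈ -4.6368e+6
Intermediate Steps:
V = Rational(477241335611, 995473) (V = Mul(Rational(-1, 4), Add(-1917646, Mul(1051772, Pow(-1990946, -1)))) = Mul(Rational(-1, 4), Add(-1917646, Mul(1051772, Rational(-1, 1990946)))) = Mul(Rational(-1, 4), Add(-1917646, Rational(-525886, 995473))) = Mul(Rational(-1, 4), Rational(-1908965342444, 995473)) = Rational(477241335611, 995473) ≈ 4.7941e+5)
Add(-4157439, Mul(-1, V)) = Add(-4157439, Mul(-1, Rational(477241335611, 995473))) = Add(-4157439, Rational(-477241335611, 995473)) = Rational(-4615859609258, 995473)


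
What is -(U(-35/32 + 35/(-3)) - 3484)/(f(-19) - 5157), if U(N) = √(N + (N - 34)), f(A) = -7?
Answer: -871/1291 + I*√8571/61968 ≈ -0.67467 + 0.001494*I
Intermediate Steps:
U(N) = √(-34 + 2*N) (U(N) = √(N + (-34 + N)) = √(-34 + 2*N))
-(U(-35/32 + 35/(-3)) - 3484)/(f(-19) - 5157) = -(√(-34 + 2*(-35/32 + 35/(-3))) - 3484)/(-7 - 5157) = -(√(-34 + 2*(-35*1/32 + 35*(-⅓))) - 3484)/(-5164) = -(√(-34 + 2*(-35/32 - 35/3)) - 3484)*(-1)/5164 = -(√(-34 + 2*(-1225/96)) - 3484)*(-1)/5164 = -(√(-34 - 1225/48) - 3484)*(-1)/5164 = -(√(-2857/48) - 3484)*(-1)/5164 = -(I*√8571/12 - 3484)*(-1)/5164 = -(-3484 + I*√8571/12)*(-1)/5164 = -(871/1291 - I*√8571/61968) = -871/1291 + I*√8571/61968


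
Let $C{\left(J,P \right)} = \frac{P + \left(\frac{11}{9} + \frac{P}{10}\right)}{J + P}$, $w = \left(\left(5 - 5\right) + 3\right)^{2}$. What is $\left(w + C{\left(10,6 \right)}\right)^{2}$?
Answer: $\frac{182329}{2025} \approx 90.039$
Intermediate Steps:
$w = 9$ ($w = \left(\left(5 - 5\right) + 3\right)^{2} = \left(0 + 3\right)^{2} = 3^{2} = 9$)
$C{\left(J,P \right)} = \frac{\frac{11}{9} + \frac{11 P}{10}}{J + P}$ ($C{\left(J,P \right)} = \frac{P + \left(11 \cdot \frac{1}{9} + P \frac{1}{10}\right)}{J + P} = \frac{P + \left(\frac{11}{9} + \frac{P}{10}\right)}{J + P} = \frac{\frac{11}{9} + \frac{11 P}{10}}{J + P}$)
$\left(w + C{\left(10,6 \right)}\right)^{2} = \left(9 + \frac{11 \left(10 + 9 \cdot 6\right)}{90 \left(10 + 6\right)}\right)^{2} = \left(9 + \frac{11 \left(10 + 54\right)}{90 \cdot 16}\right)^{2} = \left(9 + \frac{11}{90} \cdot \frac{1}{16} \cdot 64\right)^{2} = \left(9 + \frac{22}{45}\right)^{2} = \left(\frac{427}{45}\right)^{2} = \frac{182329}{2025}$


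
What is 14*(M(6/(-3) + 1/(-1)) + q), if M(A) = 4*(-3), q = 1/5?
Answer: -826/5 ≈ -165.20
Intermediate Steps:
q = ⅕ ≈ 0.20000
M(A) = -12
14*(M(6/(-3) + 1/(-1)) + q) = 14*(-12 + ⅕) = 14*(-59/5) = -826/5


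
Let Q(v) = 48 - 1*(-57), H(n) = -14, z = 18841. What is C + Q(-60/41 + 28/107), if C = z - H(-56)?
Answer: 18960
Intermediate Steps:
Q(v) = 105 (Q(v) = 48 + 57 = 105)
C = 18855 (C = 18841 - 1*(-14) = 18841 + 14 = 18855)
C + Q(-60/41 + 28/107) = 18855 + 105 = 18960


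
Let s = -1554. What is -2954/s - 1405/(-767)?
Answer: 317792/85137 ≈ 3.7327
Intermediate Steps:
-2954/s - 1405/(-767) = -2954/(-1554) - 1405/(-767) = -2954*(-1/1554) - 1405*(-1/767) = 211/111 + 1405/767 = 317792/85137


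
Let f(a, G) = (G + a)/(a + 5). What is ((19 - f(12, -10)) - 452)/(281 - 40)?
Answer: -7363/4097 ≈ -1.7972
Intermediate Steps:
f(a, G) = (G + a)/(5 + a)
((19 - f(12, -10)) - 452)/(281 - 40) = ((19 - (-10 + 12)/(5 + 12)) - 452)/(281 - 40) = ((19 - 2/17) - 452)/241 = ((19 - 2/17) - 452)*(1/241) = (321/17 - 452)*(1/241) = -7363/17*1/241 = -7363/4097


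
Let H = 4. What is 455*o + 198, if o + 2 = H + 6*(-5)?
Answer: -12542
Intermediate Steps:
o = -28 (o = -2 + (4 + 6*(-5)) = -2 + (4 - 30) = -2 - 26 = -28)
455*o + 198 = 455*(-28) + 198 = -12740 + 198 = -12542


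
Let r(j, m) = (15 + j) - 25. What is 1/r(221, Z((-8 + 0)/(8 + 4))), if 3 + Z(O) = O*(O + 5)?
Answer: 1/211 ≈ 0.0047393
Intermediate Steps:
Z(O) = -3 + O*(5 + O) (Z(O) = -3 + O*(O + 5) = -3 + O*(5 + O))
r(j, m) = -10 + j
1/r(221, Z((-8 + 0)/(8 + 4))) = 1/(-10 + 221) = 1/211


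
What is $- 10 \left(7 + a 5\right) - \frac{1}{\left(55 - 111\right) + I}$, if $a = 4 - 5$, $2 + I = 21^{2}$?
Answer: $- \frac{7661}{383} \approx -20.003$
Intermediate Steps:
$I = 439$ ($I = -2 + 21^{2} = -2 + 441 = 439$)
$a = -1$
$- 10 \left(7 + a 5\right) - \frac{1}{\left(55 - 111\right) + I} = - 10 \left(7 - 5\right) - \frac{1}{\left(55 - 111\right) + 439} = \left(-10\right) 2 - \frac{1}{-56 + 439} = -20 - \frac{1}{383} = - \frac{7661}{383}$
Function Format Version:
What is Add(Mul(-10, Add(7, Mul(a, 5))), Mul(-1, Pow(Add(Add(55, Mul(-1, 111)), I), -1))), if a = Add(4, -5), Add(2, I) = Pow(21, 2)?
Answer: Rational(-7661, 383) ≈ -20.003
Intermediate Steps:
I = 439 (I = Add(-2, Pow(21, 2)) = Add(-2, 441) = 439)
a = -1
Add(Mul(-10, Add(7, Mul(a, 5))), Mul(-1, Pow(Add(Add(55, Mul(-1, 111)), I), -1))) = Add(Mul(-10, Add(7, Mul(-1, 5))), Mul(-1, Pow(Add(Add(55, Mul(-1, 111)), 439), -1))) = Add(Mul(-10, Add(7, -5)), Mul(-1, Pow(Add(Add(55, -111), 439), -1))) = Add(Mul(-10, 2), Mul(-1, Pow(Add(-56, 439), -1))) = Add(-20, Mul(-1, Pow(383, -1))) = Add(-20, Mul(-1, Rational(1, 383))) = Add(-20, Rational(-1, 383)) = Rational(-7661, 383)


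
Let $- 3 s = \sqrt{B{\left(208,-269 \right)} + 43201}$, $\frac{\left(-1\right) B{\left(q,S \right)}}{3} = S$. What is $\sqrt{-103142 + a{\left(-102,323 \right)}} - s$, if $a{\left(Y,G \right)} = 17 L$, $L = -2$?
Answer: $\frac{2 \sqrt{11002}}{3} + 6 i \sqrt{2866} \approx 69.927 + 321.21 i$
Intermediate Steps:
$B{\left(q,S \right)} = - 3 S$
$a{\left(Y,G \right)} = -34$ ($a{\left(Y,G \right)} = 17 \left(-2\right) = -34$)
$s = - \frac{2 \sqrt{11002}}{3}$ ($s = - \frac{\sqrt{\left(-3\right) \left(-269\right) + 43201}}{3} = - \frac{\sqrt{807 + 43201}}{3} = - \frac{\sqrt{44008}}{3} = - \frac{2 \sqrt{11002}}{3} \approx -69.927$)
$\sqrt{-103142 + a{\left(-102,323 \right)}} - s = \sqrt{-103142 - 34} - - \frac{2 \sqrt{11002}}{3} = \sqrt{-103176} + \frac{2 \sqrt{11002}}{3} = 6 i \sqrt{2866} + \frac{2 \sqrt{11002}}{3} = \frac{2 \sqrt{11002}}{3} + 6 i \sqrt{2866}$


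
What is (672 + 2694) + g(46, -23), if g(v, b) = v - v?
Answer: 3366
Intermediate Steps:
g(v, b) = 0
(672 + 2694) + g(46, -23) = (672 + 2694) + 0 = 3366 + 0 = 3366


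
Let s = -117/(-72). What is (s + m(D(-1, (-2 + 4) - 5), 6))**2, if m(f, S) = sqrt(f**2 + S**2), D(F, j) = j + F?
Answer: 3497/64 + 13*sqrt(13)/2 ≈ 78.077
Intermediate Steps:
D(F, j) = F + j
s = 13/8 (s = -117*(-1/72) = 13/8 ≈ 1.6250)
m(f, S) = sqrt(S**2 + f**2)
(s + m(D(-1, (-2 + 4) - 5), 6))**2 = (13/8 + sqrt(6**2 + (-1 + ((-2 + 4) - 5))**2))**2 = (13/8 + sqrt(36 + (-1 + (2 - 5))**2))**2 = (13/8 + sqrt(36 + (-1 - 3)**2))**2 = (13/8 + sqrt(36 + (-4)**2))**2 = (13/8 + sqrt(36 + 16))**2 = (13/8 + sqrt(52))**2 = (13/8 + 2*sqrt(13))**2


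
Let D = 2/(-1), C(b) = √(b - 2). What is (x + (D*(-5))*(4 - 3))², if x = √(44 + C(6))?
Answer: (10 + √46)² ≈ 281.65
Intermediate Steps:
C(b) = √(-2 + b)
D = -2 (D = 2*(-1) = -2)
x = √46 (x = √(44 + √(-2 + 6)) = √(44 + √4) = √(44 + 2) = √46 ≈ 6.7823)
(x + (D*(-5))*(4 - 3))² = (√46 + (-2*(-5))*(4 - 3))² = (√46 + 10*1)² = (√46 + 10)² = (10 + √46)²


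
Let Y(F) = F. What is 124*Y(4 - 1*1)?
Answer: 372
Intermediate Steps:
124*Y(4 - 1*1) = 124*(4 - 1*1) = 124*(4 - 1) = 124*3 = 372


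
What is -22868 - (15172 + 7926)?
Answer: -45966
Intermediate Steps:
-22868 - (15172 + 7926) = -22868 - 1*23098 = -22868 - 23098 = -45966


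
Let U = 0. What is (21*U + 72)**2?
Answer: 5184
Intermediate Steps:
(21*U + 72)**2 = (21*0 + 72)**2 = (0 + 72)**2 = 72**2 = 5184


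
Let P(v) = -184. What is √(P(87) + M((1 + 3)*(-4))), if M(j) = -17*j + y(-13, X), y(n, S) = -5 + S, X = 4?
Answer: √87 ≈ 9.3274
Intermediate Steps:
M(j) = -1 - 17*j (M(j) = -17*j + (-5 + 4) = -17*j - 1 = -1 - 17*j)
√(P(87) + M((1 + 3)*(-4))) = √(-184 + (-1 - 17*(1 + 3)*(-4))) = √(-184 + (-1 - 68*(-4))) = √(-184 + (-1 - 17*(-16))) = √(-184 + (-1 + 272)) = √(-184 + 271) = √87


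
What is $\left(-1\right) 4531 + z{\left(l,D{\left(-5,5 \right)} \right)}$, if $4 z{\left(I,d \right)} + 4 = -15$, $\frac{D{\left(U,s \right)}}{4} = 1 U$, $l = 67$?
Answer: $- \frac{18143}{4} \approx -4535.8$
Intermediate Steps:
$D{\left(U,s \right)} = 4 U$ ($D{\left(U,s \right)} = 4 \cdot 1 U = 4 U$)
$z{\left(I,d \right)} = - \frac{19}{4}$ ($z{\left(I,d \right)} = -1 + \frac{1}{4} \left(-15\right) = -1 - \frac{15}{4} = - \frac{19}{4}$)
$\left(-1\right) 4531 + z{\left(l,D{\left(-5,5 \right)} \right)} = \left(-1\right) 4531 - \frac{19}{4} = -4531 - \frac{19}{4} = - \frac{18143}{4}$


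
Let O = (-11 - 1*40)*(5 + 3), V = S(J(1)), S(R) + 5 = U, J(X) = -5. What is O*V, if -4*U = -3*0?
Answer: 2040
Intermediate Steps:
U = 0 (U = -(-3)*0/4 = -1/4*0 = 0)
S(R) = -5 (S(R) = -5 + 0 = -5)
V = -5
O = -408 (O = (-11 - 40)*8 = -51*8 = -408)
O*V = -408*(-5) = 2040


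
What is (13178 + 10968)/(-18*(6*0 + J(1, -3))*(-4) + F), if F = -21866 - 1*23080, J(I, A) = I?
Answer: -12073/22437 ≈ -0.53808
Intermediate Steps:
F = -44946 (F = -21866 - 23080 = -44946)
(13178 + 10968)/(-18*(6*0 + J(1, -3))*(-4) + F) = (13178 + 10968)/(-18*(6*0 + 1)*(-4) - 44946) = 24146/(-18*(0 + 1)*(-4) - 44946) = 24146/(-18*1*(-4) - 44946) = 24146/(-18*(-4) - 44946) = 24146/(72 - 44946) = 24146/(-44874) = 24146*(-1/44874) = -12073/22437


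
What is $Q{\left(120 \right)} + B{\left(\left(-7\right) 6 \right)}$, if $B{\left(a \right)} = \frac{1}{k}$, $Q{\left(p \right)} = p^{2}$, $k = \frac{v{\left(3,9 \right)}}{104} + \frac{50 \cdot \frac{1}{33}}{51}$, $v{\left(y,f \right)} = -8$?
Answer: $\frac{14853321}{1033} \approx 14379.0$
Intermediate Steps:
$k = - \frac{1033}{21879}$ ($k = - \frac{8}{104} + \frac{50 \cdot \frac{1}{33}}{51} = \left(-8\right) \frac{1}{104} + 50 \cdot \frac{1}{33} \cdot \frac{1}{51} = - \frac{1}{13} + \frac{50}{33} \cdot \frac{1}{51} = - \frac{1}{13} + \frac{50}{1683} = - \frac{1033}{21879} \approx -0.047214$)
$B{\left(a \right)} = - \frac{21879}{1033}$ ($B{\left(a \right)} = \frac{1}{- \frac{1033}{21879}} = - \frac{21879}{1033}$)
$Q{\left(120 \right)} + B{\left(\left(-7\right) 6 \right)} = 120^{2} - \frac{21879}{1033} = 14400 - \frac{21879}{1033} = \frac{14853321}{1033}$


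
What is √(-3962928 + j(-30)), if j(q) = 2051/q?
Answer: I*√3566696730/30 ≈ 1990.7*I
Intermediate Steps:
√(-3962928 + j(-30)) = √(-3962928 + 2051/(-30)) = √(-3962928 + 2051*(-1/30)) = √(-3962928 - 2051/30) = √(-118889891/30) = I*√3566696730/30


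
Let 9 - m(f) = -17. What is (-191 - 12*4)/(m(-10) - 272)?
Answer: 239/246 ≈ 0.97154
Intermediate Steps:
m(f) = 26 (m(f) = 9 - 1*(-17) = 9 + 17 = 26)
(-191 - 12*4)/(m(-10) - 272) = (-191 - 12*4)/(26 - 272) = (-191 - 48)/(-246) = -239*(-1/246) = 239/246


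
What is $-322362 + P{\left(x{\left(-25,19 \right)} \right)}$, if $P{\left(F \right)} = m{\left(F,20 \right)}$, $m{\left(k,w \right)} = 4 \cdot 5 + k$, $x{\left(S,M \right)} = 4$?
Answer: $-322338$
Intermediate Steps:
$m{\left(k,w \right)} = 20 + k$
$P{\left(F \right)} = 20 + F$
$-322362 + P{\left(x{\left(-25,19 \right)} \right)} = -322362 + \left(20 + 4\right) = -322362 + 24 = -322338$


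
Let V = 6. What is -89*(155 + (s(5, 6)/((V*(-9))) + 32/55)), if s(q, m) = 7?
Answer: -41090677/2970 ≈ -13835.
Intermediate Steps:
-89*(155 + (s(5, 6)/((V*(-9))) + 32/55)) = -89*(155 + (7/((6*(-9))) + 32/55)) = -89*(155 + (7/(-54) + 32*(1/55))) = -89*(155 + (7*(-1/54) + 32/55)) = -89*(155 + (-7/54 + 32/55)) = -89*(155 + 1343/2970) = -89*461693/2970 = -41090677/2970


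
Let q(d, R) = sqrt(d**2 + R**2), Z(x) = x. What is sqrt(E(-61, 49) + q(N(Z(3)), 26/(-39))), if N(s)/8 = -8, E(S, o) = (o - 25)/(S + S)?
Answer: sqrt(-6588 + 22326*sqrt(9217))/183 ≈ 7.9879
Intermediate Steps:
E(S, o) = (-25 + o)/(2*S) (E(S, o) = (-25 + o)/((2*S)) = (-25 + o)*(1/(2*S)) = (-25 + o)/(2*S))
N(s) = -64 (N(s) = 8*(-8) = -64)
q(d, R) = sqrt(R**2 + d**2)
sqrt(E(-61, 49) + q(N(Z(3)), 26/(-39))) = sqrt((1/2)*(-25 + 49)/(-61) + sqrt((26/(-39))**2 + (-64)**2)) = sqrt((1/2)*(-1/61)*24 + sqrt((26*(-1/39))**2 + 4096)) = sqrt(-12/61 + sqrt((-2/3)**2 + 4096)) = sqrt(-12/61 + sqrt(4/9 + 4096)) = sqrt(-12/61 + sqrt(36868/9)) = sqrt(-12/61 + 2*sqrt(9217)/3)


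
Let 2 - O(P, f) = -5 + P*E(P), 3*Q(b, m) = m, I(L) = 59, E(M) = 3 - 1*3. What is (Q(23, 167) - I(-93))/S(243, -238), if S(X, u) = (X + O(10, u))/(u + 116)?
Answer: 122/75 ≈ 1.6267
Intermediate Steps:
E(M) = 0 (E(M) = 3 - 3 = 0)
Q(b, m) = m/3
O(P, f) = 7 (O(P, f) = 2 - (-5 + P*0) = 2 - (-5 + 0) = 2 - 1*(-5) = 2 + 5 = 7)
S(X, u) = (7 + X)/(116 + u) (S(X, u) = (X + 7)/(u + 116) = (7 + X)/(116 + u))
(Q(23, 167) - I(-93))/S(243, -238) = ((⅓)*167 - 1*59)/(((7 + 243)/(116 - 238))) = (167/3 - 59)/((250/(-122))) = -10/(3*((-1/122*250))) = -10/(3*(-125/61)) = -10/3*(-61/125) = 122/75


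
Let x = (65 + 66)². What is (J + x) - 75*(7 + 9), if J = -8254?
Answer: 7707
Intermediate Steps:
x = 17161 (x = 131² = 17161)
(J + x) - 75*(7 + 9) = (-8254 + 17161) - 75*(7 + 9) = 8907 - 75*16 = 8907 - 1*1200 = 8907 - 1200 = 7707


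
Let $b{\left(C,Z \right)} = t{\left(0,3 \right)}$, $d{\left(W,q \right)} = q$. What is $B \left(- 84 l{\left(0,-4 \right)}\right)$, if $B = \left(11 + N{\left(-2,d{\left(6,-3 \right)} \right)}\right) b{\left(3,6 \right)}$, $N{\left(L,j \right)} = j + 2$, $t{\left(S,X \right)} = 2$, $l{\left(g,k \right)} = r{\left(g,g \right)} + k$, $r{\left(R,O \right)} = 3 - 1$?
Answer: $3360$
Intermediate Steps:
$r{\left(R,O \right)} = 2$
$l{\left(g,k \right)} = 2 + k$
$N{\left(L,j \right)} = 2 + j$
$b{\left(C,Z \right)} = 2$
$B = 20$ ($B = \left(11 + \left(2 - 3\right)\right) 2 = \left(11 - 1\right) 2 = 10 \cdot 2 = 20$)
$B \left(- 84 l{\left(0,-4 \right)}\right) = 20 \left(- 84 \left(2 - 4\right)\right) = 20 \left(\left(-84\right) \left(-2\right)\right) = 20 \cdot 168 = 3360$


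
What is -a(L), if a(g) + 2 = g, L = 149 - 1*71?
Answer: -76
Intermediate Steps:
L = 78 (L = 149 - 71 = 78)
a(g) = -2 + g
-a(L) = -(-2 + 78) = -1*76 = -76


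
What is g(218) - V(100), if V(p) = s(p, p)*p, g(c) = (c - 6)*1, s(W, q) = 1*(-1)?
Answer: 312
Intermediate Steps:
s(W, q) = -1
g(c) = -6 + c (g(c) = (-6 + c)*1 = -6 + c)
V(p) = -p
g(218) - V(100) = (-6 + 218) - (-1)*100 = 212 - 1*(-100) = 212 + 100 = 312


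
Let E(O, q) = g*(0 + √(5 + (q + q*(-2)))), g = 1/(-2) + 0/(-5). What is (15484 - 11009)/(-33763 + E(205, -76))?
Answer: -1790/13507 ≈ -0.13252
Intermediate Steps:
g = -½ (g = 1*(-½) + 0*(-⅕) = -½ + 0 = -½ ≈ -0.50000)
E(O, q) = -√(5 - q)/2 (E(O, q) = -(0 + √(5 + (q + q*(-2))))/2 = -(0 + √(5 + (q - 2*q)))/2 = -(0 + √(5 - q))/2 = -√(5 - q)/2)
(15484 - 11009)/(-33763 + E(205, -76)) = (15484 - 11009)/(-33763 - √(5 - 1*(-76))/2) = 4475/(-33763 - √(5 + 76)/2) = 4475/(-33763 - √81/2) = 4475/(-33763 - ½*9) = 4475/(-33763 - 9/2) = 4475/(-67535/2) = 4475*(-2/67535) = -1790/13507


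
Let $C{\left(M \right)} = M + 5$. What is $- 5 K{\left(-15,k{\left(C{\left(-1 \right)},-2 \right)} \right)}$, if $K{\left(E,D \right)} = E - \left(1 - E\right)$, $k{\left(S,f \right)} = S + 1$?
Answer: $155$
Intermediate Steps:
$C{\left(M \right)} = 5 + M$
$k{\left(S,f \right)} = 1 + S$
$K{\left(E,D \right)} = -1 + 2 E$ ($K{\left(E,D \right)} = E + \left(-1 + E\right) = -1 + 2 E$)
$- 5 K{\left(-15,k{\left(C{\left(-1 \right)},-2 \right)} \right)} = - 5 \left(-1 + 2 \left(-15\right)\right) = - 5 \left(-1 - 30\right) = \left(-5\right) \left(-31\right) = 155$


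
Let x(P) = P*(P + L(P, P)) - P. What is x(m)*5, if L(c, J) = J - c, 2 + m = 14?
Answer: 660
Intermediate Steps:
m = 12 (m = -2 + 14 = 12)
x(P) = P² - P (x(P) = P*(P + (P - P)) - P = P*(P + 0) - P = P*P - P = P² - P)
x(m)*5 = (12*(-1 + 12))*5 = (12*11)*5 = 132*5 = 660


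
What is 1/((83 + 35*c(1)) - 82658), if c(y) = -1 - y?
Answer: -1/82645 ≈ -1.2100e-5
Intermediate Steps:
1/((83 + 35*c(1)) - 82658) = 1/((83 + 35*(-1 - 1*1)) - 82658) = 1/((83 + 35*(-1 - 1)) - 82658) = 1/((83 + 35*(-2)) - 82658) = 1/((83 - 70) - 82658) = 1/(13 - 82658) = 1/(-82645) = -1/82645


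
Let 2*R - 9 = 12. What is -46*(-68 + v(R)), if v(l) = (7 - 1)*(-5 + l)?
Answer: 1610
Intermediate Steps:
R = 21/2 (R = 9/2 + (½)*12 = 9/2 + 6 = 21/2 ≈ 10.500)
v(l) = -30 + 6*l (v(l) = 6*(-5 + l) = -30 + 6*l)
-46*(-68 + v(R)) = -46*(-68 + (-30 + 6*(21/2))) = -46*(-68 + (-30 + 63)) = -46*(-68 + 33) = -46*(-35) = 1610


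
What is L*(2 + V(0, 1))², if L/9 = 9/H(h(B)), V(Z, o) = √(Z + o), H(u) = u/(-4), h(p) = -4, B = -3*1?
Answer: 729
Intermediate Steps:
B = -3
H(u) = -u/4 (H(u) = u*(-¼) = -u/4)
L = 81 (L = 9*(9/((-¼*(-4)))) = 9*(9/1) = 9*(9*1) = 9*9 = 81)
L*(2 + V(0, 1))² = 81*(2 + √(0 + 1))² = 81*(2 + √1)² = 81*(2 + 1)² = 81*3² = 81*9 = 729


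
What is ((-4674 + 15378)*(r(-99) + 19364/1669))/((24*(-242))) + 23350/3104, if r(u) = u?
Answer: 52841739807/313424848 ≈ 168.59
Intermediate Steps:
((-4674 + 15378)*(r(-99) + 19364/1669))/((24*(-242))) + 23350/3104 = ((-4674 + 15378)*(-99 + 19364/1669))/((24*(-242))) + 23350/3104 = (10704*(-99 + 19364*(1/1669)))/(-5808) + 23350*(1/3104) = (10704*(-99 + 19364/1669))*(-1/5808) + 11675/1552 = (10704*(-145867/1669))*(-1/5808) + 11675/1552 = -1561360368/1669*(-1/5808) + 11675/1552 = 32528341/201949 + 11675/1552 = 52841739807/313424848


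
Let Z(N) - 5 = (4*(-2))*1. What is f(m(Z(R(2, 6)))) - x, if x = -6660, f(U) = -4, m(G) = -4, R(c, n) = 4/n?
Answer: 6656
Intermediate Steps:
Z(N) = -3 (Z(N) = 5 + (4*(-2))*1 = 5 - 8*1 = 5 - 8 = -3)
f(m(Z(R(2, 6)))) - x = -4 - 1*(-6660) = -4 + 6660 = 6656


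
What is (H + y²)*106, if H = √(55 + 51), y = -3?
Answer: 954 + 106*√106 ≈ 2045.3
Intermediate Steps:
H = √106 ≈ 10.296
(H + y²)*106 = (√106 + (-3)²)*106 = (√106 + 9)*106 = (9 + √106)*106 = 954 + 106*√106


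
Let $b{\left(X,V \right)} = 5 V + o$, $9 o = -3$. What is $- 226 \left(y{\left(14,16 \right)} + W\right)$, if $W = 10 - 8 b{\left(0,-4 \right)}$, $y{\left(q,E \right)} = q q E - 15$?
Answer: $- \frac{2233106}{3} \approx -7.4437 \cdot 10^{5}$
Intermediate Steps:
$o = - \frac{1}{3}$ ($o = \frac{1}{9} \left(-3\right) = - \frac{1}{3} \approx -0.33333$)
$b{\left(X,V \right)} = - \frac{1}{3} + 5 V$ ($b{\left(X,V \right)} = 5 V - \frac{1}{3} = - \frac{1}{3} + 5 V$)
$y{\left(q,E \right)} = -15 + E q^{2}$ ($y{\left(q,E \right)} = q^{2} E - 15 = E q^{2} - 15 = -15 + E q^{2}$)
$W = \frac{518}{3}$ ($W = 10 - 8 \left(- \frac{1}{3} + 5 \left(-4\right)\right) = 10 - 8 \left(- \frac{1}{3} - 20\right) = 10 - - \frac{488}{3} = 10 + \frac{488}{3} = \frac{518}{3} \approx 172.67$)
$- 226 \left(y{\left(14,16 \right)} + W\right) = - 226 \left(\left(-15 + 16 \cdot 14^{2}\right) + \frac{518}{3}\right) = - 226 \left(\left(-15 + 16 \cdot 196\right) + \frac{518}{3}\right) = - 226 \left(\left(-15 + 3136\right) + \frac{518}{3}\right) = - 226 \left(3121 + \frac{518}{3}\right) = \left(-226\right) \frac{9881}{3} = - \frac{2233106}{3}$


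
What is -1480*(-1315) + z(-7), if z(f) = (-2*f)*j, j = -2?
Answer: 1946172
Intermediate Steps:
z(f) = 4*f (z(f) = -2*f*(-2) = 4*f)
-1480*(-1315) + z(-7) = -1480*(-1315) + 4*(-7) = 1946200 - 28 = 1946172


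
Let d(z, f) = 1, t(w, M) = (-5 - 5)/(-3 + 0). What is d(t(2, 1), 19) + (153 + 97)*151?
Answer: 37751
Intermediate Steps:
t(w, M) = 10/3 (t(w, M) = -10/(-3) = -10*(-1/3) = 10/3)
d(t(2, 1), 19) + (153 + 97)*151 = 1 + (153 + 97)*151 = 1 + 250*151 = 1 + 37750 = 37751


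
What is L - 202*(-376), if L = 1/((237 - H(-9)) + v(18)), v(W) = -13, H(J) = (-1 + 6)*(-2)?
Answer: 17772769/234 ≈ 75952.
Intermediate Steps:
H(J) = -10 (H(J) = 5*(-2) = -10)
L = 1/234 (L = 1/((237 - 1*(-10)) - 13) = 1/((237 + 10) - 13) = 1/(247 - 13) = 1/234 ≈ 0.0042735)
L - 202*(-376) = 1/234 - 202*(-376) = 1/234 + 75952 = 17772769/234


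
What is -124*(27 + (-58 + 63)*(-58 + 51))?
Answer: 992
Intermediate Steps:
-124*(27 + (-58 + 63)*(-58 + 51)) = -124*(27 + 5*(-7)) = -124*(27 - 35) = -124*(-8) = 992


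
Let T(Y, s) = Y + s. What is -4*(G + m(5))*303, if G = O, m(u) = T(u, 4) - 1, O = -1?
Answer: -8484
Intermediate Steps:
m(u) = 3 + u (m(u) = (u + 4) - 1 = (4 + u) - 1 = 3 + u)
G = -1
-4*(G + m(5))*303 = -4*(-1 + (3 + 5))*303 = -4*(-1 + 8)*303 = -4*7*303 = -28*303 = -8484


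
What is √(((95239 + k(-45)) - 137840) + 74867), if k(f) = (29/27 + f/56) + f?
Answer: √2046179562/252 ≈ 179.50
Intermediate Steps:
k(f) = 29/27 + 57*f/56 (k(f) = (29*(1/27) + f*(1/56)) + f = (29/27 + f/56) + f = 29/27 + 57*f/56)
√(((95239 + k(-45)) - 137840) + 74867) = √(((95239 + (29/27 + (57/56)*(-45))) - 137840) + 74867) = √(((95239 + (29/27 - 2565/56)) - 137840) + 74867) = √(((95239 - 67631/1512) - 137840) + 74867) = √((143933737/1512 - 137840) + 74867) = √(-64480343/1512 + 74867) = √(48718561/1512) = √2046179562/252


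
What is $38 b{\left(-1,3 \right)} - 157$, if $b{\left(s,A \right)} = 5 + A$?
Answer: $147$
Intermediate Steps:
$38 b{\left(-1,3 \right)} - 157 = 38 \left(5 + 3\right) - 157 = 38 \cdot 8 - 157 = 304 - 157 = 147$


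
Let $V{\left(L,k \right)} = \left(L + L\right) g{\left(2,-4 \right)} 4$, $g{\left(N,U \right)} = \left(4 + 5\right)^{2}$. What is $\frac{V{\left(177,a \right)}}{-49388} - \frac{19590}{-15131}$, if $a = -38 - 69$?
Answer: $- \frac{191988564}{186822457} \approx -1.0277$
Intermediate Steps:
$g{\left(N,U \right)} = 81$ ($g{\left(N,U \right)} = 9^{2} = 81$)
$a = -107$
$V{\left(L,k \right)} = 648 L$ ($V{\left(L,k \right)} = \left(L + L\right) 81 \cdot 4 = 2 L 81 \cdot 4 = 162 L 4 = 648 L$)
$\frac{V{\left(177,a \right)}}{-49388} - \frac{19590}{-15131} = \frac{648 \cdot 177}{-49388} - \frac{19590}{-15131} = 114696 \left(- \frac{1}{49388}\right) - - \frac{19590}{15131} = - \frac{28674}{12347} + \frac{19590}{15131} = - \frac{191988564}{186822457}$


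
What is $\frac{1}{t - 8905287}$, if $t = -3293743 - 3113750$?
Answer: $- \frac{1}{15312780} \approx -6.5305 \cdot 10^{-8}$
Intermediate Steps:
$t = -6407493$ ($t = -3293743 - 3113750 = -6407493$)
$\frac{1}{t - 8905287} = \frac{1}{-6407493 - 8905287} = \frac{1}{-15312780} = - \frac{1}{15312780}$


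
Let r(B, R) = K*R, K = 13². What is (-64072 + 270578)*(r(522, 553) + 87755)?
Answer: 37421365272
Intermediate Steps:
K = 169
r(B, R) = 169*R
(-64072 + 270578)*(r(522, 553) + 87755) = (-64072 + 270578)*(169*553 + 87755) = 206506*(93457 + 87755) = 206506*181212 = 37421365272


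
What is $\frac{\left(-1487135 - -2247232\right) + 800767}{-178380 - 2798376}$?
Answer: $- \frac{130072}{248063} \approx -0.52435$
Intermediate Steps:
$\frac{\left(-1487135 - -2247232\right) + 800767}{-178380 - 2798376} = \frac{\left(-1487135 + 2247232\right) + 800767}{-2976756} = \left(760097 + 800767\right) \left(- \frac{1}{2976756}\right) = 1560864 \left(- \frac{1}{2976756}\right) = - \frac{130072}{248063}$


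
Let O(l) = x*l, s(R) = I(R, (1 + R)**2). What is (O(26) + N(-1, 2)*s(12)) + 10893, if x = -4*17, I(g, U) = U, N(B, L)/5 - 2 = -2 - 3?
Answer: 6590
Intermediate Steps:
N(B, L) = -15 (N(B, L) = 10 + 5*(-2 - 3) = 10 + 5*(-5) = 10 - 25 = -15)
x = -68
s(R) = (1 + R)**2
O(l) = -68*l
(O(26) + N(-1, 2)*s(12)) + 10893 = (-68*26 - 15*(1 + 12)**2) + 10893 = (-1768 - 15*13**2) + 10893 = (-1768 - 15*169) + 10893 = (-1768 - 2535) + 10893 = -4303 + 10893 = 6590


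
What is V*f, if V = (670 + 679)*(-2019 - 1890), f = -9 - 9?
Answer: 94918338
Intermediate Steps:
f = -18
V = -5273241 (V = 1349*(-3909) = -5273241)
V*f = -5273241*(-18) = 94918338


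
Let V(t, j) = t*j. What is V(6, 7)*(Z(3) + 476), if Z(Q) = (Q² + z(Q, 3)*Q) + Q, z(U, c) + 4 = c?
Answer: 20370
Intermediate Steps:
z(U, c) = -4 + c
Z(Q) = Q² (Z(Q) = (Q² + (-4 + 3)*Q) + Q = (Q² - Q) + Q = Q²)
V(t, j) = j*t
V(6, 7)*(Z(3) + 476) = (7*6)*(3² + 476) = 42*(9 + 476) = 42*485 = 20370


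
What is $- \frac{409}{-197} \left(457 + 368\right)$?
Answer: $\frac{337425}{197} \approx 1712.8$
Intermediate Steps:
$- \frac{409}{-197} \left(457 + 368\right) = \left(-409\right) \left(- \frac{1}{197}\right) 825 = \frac{409}{197} \cdot 825 = \frac{337425}{197}$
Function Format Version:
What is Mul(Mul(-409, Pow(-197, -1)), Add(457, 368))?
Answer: Rational(337425, 197) ≈ 1712.8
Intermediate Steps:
Mul(Mul(-409, Pow(-197, -1)), Add(457, 368)) = Mul(Mul(-409, Rational(-1, 197)), 825) = Mul(Rational(409, 197), 825) = Rational(337425, 197)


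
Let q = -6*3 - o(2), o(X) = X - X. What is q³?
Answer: -5832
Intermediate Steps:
o(X) = 0
q = -18 (q = -6*3 - 1*0 = -18 + 0 = -18)
q³ = (-18)³ = -5832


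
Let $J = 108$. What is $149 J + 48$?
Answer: $16140$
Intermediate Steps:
$149 J + 48 = 149 \cdot 108 + 48 = 16092 + 48 = 16140$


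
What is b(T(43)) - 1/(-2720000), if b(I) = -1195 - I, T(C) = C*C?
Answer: -8279679999/2720000 ≈ -3044.0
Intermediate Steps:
T(C) = C²
b(T(43)) - 1/(-2720000) = (-1195 - 1*43²) - 1/(-2720000) = (-1195 - 1*1849) - 1*(-1/2720000) = (-1195 - 1849) + 1/2720000 = -3044 + 1/2720000 = -8279679999/2720000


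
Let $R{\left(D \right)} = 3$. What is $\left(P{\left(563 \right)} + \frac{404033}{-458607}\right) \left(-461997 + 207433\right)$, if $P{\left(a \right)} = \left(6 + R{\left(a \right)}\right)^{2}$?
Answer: $- \frac{9353479163576}{458607} \approx -2.0395 \cdot 10^{7}$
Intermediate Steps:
$P{\left(a \right)} = 81$ ($P{\left(a \right)} = \left(6 + 3\right)^{2} = 9^{2} = 81$)
$\left(P{\left(563 \right)} + \frac{404033}{-458607}\right) \left(-461997 + 207433\right) = \left(81 + \frac{404033}{-458607}\right) \left(-461997 + 207433\right) = \left(81 + 404033 \left(- \frac{1}{458607}\right)\right) \left(-254564\right) = \left(81 - \frac{404033}{458607}\right) \left(-254564\right) = \frac{36743134}{458607} \left(-254564\right) = - \frac{9353479163576}{458607}$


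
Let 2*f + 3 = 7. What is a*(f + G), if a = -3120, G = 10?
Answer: -37440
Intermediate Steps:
f = 2 (f = -3/2 + (½)*7 = -3/2 + 7/2 = 2)
a*(f + G) = -3120*(2 + 10) = -3120*12 = -37440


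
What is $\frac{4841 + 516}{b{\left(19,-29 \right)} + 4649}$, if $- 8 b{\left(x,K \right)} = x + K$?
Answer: $\frac{1948}{1691} \approx 1.152$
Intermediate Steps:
$b{\left(x,K \right)} = - \frac{K}{8} - \frac{x}{8}$ ($b{\left(x,K \right)} = - \frac{x + K}{8} = - \frac{K + x}{8} = - \frac{K}{8} - \frac{x}{8}$)
$\frac{4841 + 516}{b{\left(19,-29 \right)} + 4649} = \frac{4841 + 516}{\left(\left(- \frac{1}{8}\right) \left(-29\right) - \frac{19}{8}\right) + 4649} = \frac{5357}{\left(\frac{29}{8} - \frac{19}{8}\right) + 4649} = \frac{5357}{\frac{5}{4} + 4649} = \frac{5357}{\frac{18601}{4}} = 5357 \cdot \frac{4}{18601} = \frac{1948}{1691}$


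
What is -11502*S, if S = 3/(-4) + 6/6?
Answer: -5751/2 ≈ -2875.5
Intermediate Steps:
S = 1/4 (S = 3*(-1/4) + 6*(1/6) = -3/4 + 1 = 1/4 ≈ 0.25000)
-11502*S = -11502*1/4 = -5751/2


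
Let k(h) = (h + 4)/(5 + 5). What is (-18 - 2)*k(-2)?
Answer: -4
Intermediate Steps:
k(h) = 2/5 + h/10 (k(h) = (4 + h)/10 = (4 + h)*(1/10) = 2/5 + h/10)
(-18 - 2)*k(-2) = (-18 - 2)*(2/5 + (1/10)*(-2)) = -20*(2/5 - 1/5) = -20*1/5 = -4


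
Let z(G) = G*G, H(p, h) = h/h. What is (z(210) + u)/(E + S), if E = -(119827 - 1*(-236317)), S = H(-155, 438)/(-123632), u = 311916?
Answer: -44014970112/44030795009 ≈ -0.99964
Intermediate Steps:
H(p, h) = 1
z(G) = G²
S = -1/123632 (S = 1/(-123632) = 1*(-1/123632) = -1/123632 ≈ -8.0885e-6)
E = -356144 (E = -(119827 + 236317) = -1*356144 = -356144)
(z(210) + u)/(E + S) = (210² + 311916)/(-356144 - 1/123632) = (44100 + 311916)/(-44030795009/123632) = 356016*(-123632/44030795009) = -44014970112/44030795009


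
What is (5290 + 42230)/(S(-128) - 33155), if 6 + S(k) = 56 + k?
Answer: -47520/33233 ≈ -1.4299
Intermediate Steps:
S(k) = 50 + k (S(k) = -6 + (56 + k) = 50 + k)
(5290 + 42230)/(S(-128) - 33155) = (5290 + 42230)/((50 - 128) - 33155) = 47520/(-78 - 33155) = 47520/(-33233) = 47520*(-1/33233) = -47520/33233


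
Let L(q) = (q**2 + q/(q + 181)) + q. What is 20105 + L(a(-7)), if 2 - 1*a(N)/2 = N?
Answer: 4068971/199 ≈ 20447.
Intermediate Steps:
a(N) = 4 - 2*N
L(q) = q + q**2 + q/(181 + q) (L(q) = (q**2 + q/(181 + q)) + q = q + q**2 + q/(181 + q))
20105 + L(a(-7)) = 20105 + (4 - 2*(-7))*(182 + (4 - 2*(-7))**2 + 182*(4 - 2*(-7)))/(181 + (4 - 2*(-7))) = 20105 + (4 + 14)*(182 + (4 + 14)**2 + 182*(4 + 14))/(181 + (4 + 14)) = 20105 + 18*(182 + 18**2 + 182*18)/(181 + 18) = 20105 + 18*(182 + 324 + 3276)/199 = 20105 + 18*(1/199)*3782 = 20105 + 68076/199 = 4068971/199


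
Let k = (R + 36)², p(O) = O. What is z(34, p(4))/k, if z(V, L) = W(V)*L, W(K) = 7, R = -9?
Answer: 28/729 ≈ 0.038409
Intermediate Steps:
k = 729 (k = (-9 + 36)² = 27² = 729)
z(V, L) = 7*L
z(34, p(4))/k = (7*4)/729 = 28*(1/729) = 28/729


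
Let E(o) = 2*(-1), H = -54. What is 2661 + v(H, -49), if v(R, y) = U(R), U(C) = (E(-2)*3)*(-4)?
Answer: 2685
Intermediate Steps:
E(o) = -2
U(C) = 24 (U(C) = -2*3*(-4) = -6*(-4) = 24)
v(R, y) = 24
2661 + v(H, -49) = 2661 + 24 = 2685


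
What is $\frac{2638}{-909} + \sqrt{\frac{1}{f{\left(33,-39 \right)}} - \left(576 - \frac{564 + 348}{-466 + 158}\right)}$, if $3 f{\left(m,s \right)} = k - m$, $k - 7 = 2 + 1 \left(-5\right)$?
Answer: $- \frac{2638}{909} + \frac{i \sqrt{2887382883}}{2233} \approx -2.9021 + 24.064 i$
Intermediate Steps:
$k = 4$ ($k = 7 + \left(2 + 1 \left(-5\right)\right) = 7 + \left(2 - 5\right) = 7 - 3 = 4$)
$f{\left(m,s \right)} = \frac{4}{3} - \frac{m}{3}$ ($f{\left(m,s \right)} = \frac{4 - m}{3} = \frac{4}{3} - \frac{m}{3}$)
$\frac{2638}{-909} + \sqrt{\frac{1}{f{\left(33,-39 \right)}} - \left(576 - \frac{564 + 348}{-466 + 158}\right)} = \frac{2638}{-909} + \sqrt{\frac{1}{\frac{4}{3} - 11} - \left(576 - \frac{564 + 348}{-466 + 158}\right)} = 2638 \left(- \frac{1}{909}\right) + \sqrt{\frac{1}{\frac{4}{3} - 11} - \left(576 - \frac{912}{-308}\right)} = - \frac{2638}{909} + \sqrt{\frac{1}{- \frac{29}{3}} + \left(912 \left(- \frac{1}{308}\right) - 576\right)} = - \frac{2638}{909} + \sqrt{- \frac{3}{29} - \frac{44580}{77}} = - \frac{2638}{909} + \sqrt{- \frac{1293051}{2233}} = - \frac{2638}{909} + \frac{i \sqrt{2887382883}}{2233}$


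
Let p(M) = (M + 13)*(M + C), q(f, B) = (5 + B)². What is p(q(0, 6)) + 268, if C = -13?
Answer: 14740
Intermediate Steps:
p(M) = (-13 + M)*(13 + M) (p(M) = (M + 13)*(M - 13) = (13 + M)*(-13 + M) = (-13 + M)*(13 + M))
p(q(0, 6)) + 268 = (-169 + ((5 + 6)²)²) + 268 = (-169 + (11²)²) + 268 = (-169 + 121²) + 268 = (-169 + 14641) + 268 = 14472 + 268 = 14740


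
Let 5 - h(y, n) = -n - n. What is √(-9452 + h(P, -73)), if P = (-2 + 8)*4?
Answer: I*√9593 ≈ 97.944*I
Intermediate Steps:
P = 24 (P = 6*4 = 24)
h(y, n) = 5 + 2*n (h(y, n) = 5 - (-n - n) = 5 - (-2)*n = 5 + 2*n)
√(-9452 + h(P, -73)) = √(-9452 + (5 + 2*(-73))) = √(-9452 + (5 - 146)) = √(-9452 - 141) = √(-9593) = I*√9593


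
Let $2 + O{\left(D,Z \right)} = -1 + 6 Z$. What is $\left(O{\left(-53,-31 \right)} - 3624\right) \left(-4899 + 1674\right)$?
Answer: $12296925$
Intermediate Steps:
$O{\left(D,Z \right)} = -3 + 6 Z$ ($O{\left(D,Z \right)} = -2 + \left(-1 + 6 Z\right) = -3 + 6 Z$)
$\left(O{\left(-53,-31 \right)} - 3624\right) \left(-4899 + 1674\right) = \left(\left(-3 + 6 \left(-31\right)\right) - 3624\right) \left(-4899 + 1674\right) = \left(\left(-3 - 186\right) - 3624\right) \left(-3225\right) = \left(-189 - 3624\right) \left(-3225\right) = \left(-3813\right) \left(-3225\right) = 12296925$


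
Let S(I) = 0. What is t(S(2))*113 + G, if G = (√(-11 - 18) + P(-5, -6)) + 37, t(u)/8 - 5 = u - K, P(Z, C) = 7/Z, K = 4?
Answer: 4698/5 + I*√29 ≈ 939.6 + 5.3852*I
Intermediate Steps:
t(u) = 8 + 8*u (t(u) = 40 + 8*(u - 1*4) = 40 + 8*(u - 4) = 40 + 8*(-4 + u) = 40 + (-32 + 8*u) = 8 + 8*u)
G = 178/5 + I*√29 (G = (√(-11 - 18) + 7/(-5)) + 37 = (√(-29) + 7*(-⅕)) + 37 = (I*√29 - 7/5) + 37 = (-7/5 + I*√29) + 37 = 178/5 + I*√29 ≈ 35.6 + 5.3852*I)
t(S(2))*113 + G = (8 + 8*0)*113 + (178/5 + I*√29) = (8 + 0)*113 + (178/5 + I*√29) = 8*113 + (178/5 + I*√29) = 904 + (178/5 + I*√29) = 4698/5 + I*√29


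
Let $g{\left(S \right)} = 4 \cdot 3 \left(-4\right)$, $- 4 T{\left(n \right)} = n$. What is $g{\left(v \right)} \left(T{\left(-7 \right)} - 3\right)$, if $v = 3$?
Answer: $60$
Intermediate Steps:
$T{\left(n \right)} = - \frac{n}{4}$
$g{\left(S \right)} = -48$ ($g{\left(S \right)} = 12 \left(-4\right) = -48$)
$g{\left(v \right)} \left(T{\left(-7 \right)} - 3\right) = - 48 \left(\left(- \frac{1}{4}\right) \left(-7\right) - 3\right) = - 48 \left(\frac{7}{4} - 3\right) = \left(-48\right) \left(- \frac{5}{4}\right) = 60$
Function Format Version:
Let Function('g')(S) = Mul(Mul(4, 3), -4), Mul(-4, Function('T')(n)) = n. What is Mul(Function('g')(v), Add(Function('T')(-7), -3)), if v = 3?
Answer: 60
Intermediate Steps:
Function('T')(n) = Mul(Rational(-1, 4), n)
Function('g')(S) = -48 (Function('g')(S) = Mul(12, -4) = -48)
Mul(Function('g')(v), Add(Function('T')(-7), -3)) = Mul(-48, Add(Mul(Rational(-1, 4), -7), -3)) = Mul(-48, Add(Rational(7, 4), -3)) = Mul(-48, Rational(-5, 4)) = 60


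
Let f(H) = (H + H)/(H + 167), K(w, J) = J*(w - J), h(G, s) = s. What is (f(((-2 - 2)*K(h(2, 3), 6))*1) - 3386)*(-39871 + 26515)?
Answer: 10806473160/239 ≈ 4.5215e+7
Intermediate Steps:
f(H) = 2*H/(167 + H) (f(H) = (2*H)/(167 + H) = 2*H/(167 + H))
(f(((-2 - 2)*K(h(2, 3), 6))*1) - 3386)*(-39871 + 26515) = (2*(((-2 - 2)*(6*(3 - 1*6)))*1)/(167 + ((-2 - 2)*(6*(3 - 1*6)))*1) - 3386)*(-39871 + 26515) = (2*(-24*(3 - 6)*1)/(167 - 24*(3 - 6)*1) - 3386)*(-13356) = (2*(-24*(-3)*1)/(167 - 24*(-3)*1) - 3386)*(-13356) = (2*(-4*(-18)*1)/(167 - 4*(-18)*1) - 3386)*(-13356) = (2*(72*1)/(167 + 72*1) - 3386)*(-13356) = (2*72/(167 + 72) - 3386)*(-13356) = (2*72/239 - 3386)*(-13356) = (2*72*(1/239) - 3386)*(-13356) = (144/239 - 3386)*(-13356) = -809110/239*(-13356) = 10806473160/239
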